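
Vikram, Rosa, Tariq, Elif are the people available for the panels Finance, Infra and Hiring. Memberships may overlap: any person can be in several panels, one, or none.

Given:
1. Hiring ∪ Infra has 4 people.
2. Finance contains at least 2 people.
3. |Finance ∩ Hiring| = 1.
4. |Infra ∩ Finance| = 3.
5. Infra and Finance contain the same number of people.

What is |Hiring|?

2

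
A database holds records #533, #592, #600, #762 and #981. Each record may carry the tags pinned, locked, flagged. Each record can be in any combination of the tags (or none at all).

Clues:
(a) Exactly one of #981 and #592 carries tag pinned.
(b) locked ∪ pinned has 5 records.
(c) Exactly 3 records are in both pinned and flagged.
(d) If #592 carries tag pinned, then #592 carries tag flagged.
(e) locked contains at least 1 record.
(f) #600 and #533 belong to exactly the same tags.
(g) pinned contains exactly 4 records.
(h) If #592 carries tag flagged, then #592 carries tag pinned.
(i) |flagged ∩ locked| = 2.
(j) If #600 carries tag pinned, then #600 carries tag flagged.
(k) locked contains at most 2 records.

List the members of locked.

locked = {#592, #981}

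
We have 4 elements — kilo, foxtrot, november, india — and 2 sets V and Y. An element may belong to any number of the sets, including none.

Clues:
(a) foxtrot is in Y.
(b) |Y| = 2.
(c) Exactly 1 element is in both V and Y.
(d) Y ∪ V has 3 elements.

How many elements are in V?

2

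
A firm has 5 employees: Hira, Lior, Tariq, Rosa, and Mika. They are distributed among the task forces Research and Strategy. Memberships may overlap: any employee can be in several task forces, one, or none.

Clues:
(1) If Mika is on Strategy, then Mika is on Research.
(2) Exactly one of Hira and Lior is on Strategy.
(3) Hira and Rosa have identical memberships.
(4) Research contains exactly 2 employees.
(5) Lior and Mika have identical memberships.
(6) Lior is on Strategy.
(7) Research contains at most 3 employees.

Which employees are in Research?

Research = {Lior, Mika}

From (6): Lior ∈ Strategy.
(2) (exactly one): Hira ∉ Strategy.
(3): Rosa matches Hira: Rosa ∉ Strategy.
(5): Mika matches Lior: Mika ∈ Strategy.
(1): Mika ∈ Research.
(5): Lior matches Mika: Lior ∈ Research.
(4): Research already has 2, so the rest are out.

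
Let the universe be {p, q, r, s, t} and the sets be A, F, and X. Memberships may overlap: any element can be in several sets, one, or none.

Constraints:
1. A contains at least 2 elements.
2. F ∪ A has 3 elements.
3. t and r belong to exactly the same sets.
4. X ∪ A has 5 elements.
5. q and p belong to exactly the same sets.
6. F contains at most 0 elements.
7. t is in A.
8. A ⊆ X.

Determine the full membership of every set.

A = {r, s, t}; F = {}; X = {p, q, r, s, t}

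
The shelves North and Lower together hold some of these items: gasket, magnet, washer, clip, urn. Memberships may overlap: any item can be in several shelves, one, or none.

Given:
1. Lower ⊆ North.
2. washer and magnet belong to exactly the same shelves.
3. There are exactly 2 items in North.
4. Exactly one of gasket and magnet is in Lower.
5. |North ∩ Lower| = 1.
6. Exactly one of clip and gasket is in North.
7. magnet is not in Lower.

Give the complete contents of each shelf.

From (7): magnet ∉ Lower.
(2): washer matches magnet: washer ∉ Lower.
(4) (exactly one): gasket ∈ Lower.
(1) with gasket ∈ Lower: gasket ∈ North.
(6) (exactly one): clip ∉ North.
(1) contrapositive: clip ∉ Lower.
Suppose magnet ∈ North: no assignment then satisfies all the clues, so magnet ∉ North.

North = {gasket, urn}; Lower = {gasket}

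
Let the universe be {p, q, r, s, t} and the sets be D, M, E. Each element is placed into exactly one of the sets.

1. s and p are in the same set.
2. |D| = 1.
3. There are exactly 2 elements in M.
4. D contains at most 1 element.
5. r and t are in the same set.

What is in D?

D = {q}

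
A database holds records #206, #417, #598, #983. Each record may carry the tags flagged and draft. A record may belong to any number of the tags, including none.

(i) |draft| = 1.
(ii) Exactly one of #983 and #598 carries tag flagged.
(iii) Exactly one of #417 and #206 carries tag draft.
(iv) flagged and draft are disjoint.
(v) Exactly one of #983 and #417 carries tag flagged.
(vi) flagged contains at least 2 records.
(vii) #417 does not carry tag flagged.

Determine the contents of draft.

draft = {#417}

From (vii): #417 ∉ flagged.
(v) (exactly one): #983 ∈ flagged.
(ii) (exactly one): #598 ∉ flagged.
(iv) (disjoint): #983 ∉ draft.
(vi): only 2 candidates remain for flagged, so all are in.
(iv) (disjoint): #206 ∉ draft.
(iii) (exactly one): #417 ∈ draft.
(i): draft already has 1, so the rest are out.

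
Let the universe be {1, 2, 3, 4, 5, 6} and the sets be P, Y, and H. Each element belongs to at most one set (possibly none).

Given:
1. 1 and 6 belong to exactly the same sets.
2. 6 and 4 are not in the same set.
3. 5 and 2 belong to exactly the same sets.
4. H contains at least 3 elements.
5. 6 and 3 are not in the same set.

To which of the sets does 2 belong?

2: H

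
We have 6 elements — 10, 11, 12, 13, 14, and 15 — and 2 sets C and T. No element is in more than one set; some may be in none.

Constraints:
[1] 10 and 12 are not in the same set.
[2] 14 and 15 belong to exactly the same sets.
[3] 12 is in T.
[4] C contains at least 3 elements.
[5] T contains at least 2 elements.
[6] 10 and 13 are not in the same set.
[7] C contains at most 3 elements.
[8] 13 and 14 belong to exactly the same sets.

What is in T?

T = {11, 12}

From (3): 12 ∈ T.
(1): 10 ∉ T.
Suppose 11 ∉ T: no assignment then satisfies all the clues, so 11 ∈ T.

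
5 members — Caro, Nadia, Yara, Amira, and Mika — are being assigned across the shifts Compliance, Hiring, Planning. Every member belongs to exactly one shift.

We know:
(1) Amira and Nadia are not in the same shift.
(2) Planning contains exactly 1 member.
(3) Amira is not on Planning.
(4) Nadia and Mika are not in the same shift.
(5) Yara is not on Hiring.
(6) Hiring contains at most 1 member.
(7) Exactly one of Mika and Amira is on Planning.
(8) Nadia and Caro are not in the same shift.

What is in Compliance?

Compliance = {Amira, Caro, Yara}

From (3): Amira ∉ Planning.
From (5): Yara ∉ Hiring.
(7) (exactly one): Mika ∈ Planning.
(2): Planning already has 1, so the rest are out.
Only one shift left: Yara ∈ Compliance.
Suppose Caro ∉ Compliance: no assignment then satisfies all the clues, so Caro ∈ Compliance.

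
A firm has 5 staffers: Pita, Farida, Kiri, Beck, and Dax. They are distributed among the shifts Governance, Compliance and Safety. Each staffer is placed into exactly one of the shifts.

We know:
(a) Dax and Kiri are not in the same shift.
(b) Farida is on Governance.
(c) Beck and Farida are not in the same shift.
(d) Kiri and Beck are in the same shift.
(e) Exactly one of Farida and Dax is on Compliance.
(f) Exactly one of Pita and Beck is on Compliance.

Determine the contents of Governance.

Governance = {Farida}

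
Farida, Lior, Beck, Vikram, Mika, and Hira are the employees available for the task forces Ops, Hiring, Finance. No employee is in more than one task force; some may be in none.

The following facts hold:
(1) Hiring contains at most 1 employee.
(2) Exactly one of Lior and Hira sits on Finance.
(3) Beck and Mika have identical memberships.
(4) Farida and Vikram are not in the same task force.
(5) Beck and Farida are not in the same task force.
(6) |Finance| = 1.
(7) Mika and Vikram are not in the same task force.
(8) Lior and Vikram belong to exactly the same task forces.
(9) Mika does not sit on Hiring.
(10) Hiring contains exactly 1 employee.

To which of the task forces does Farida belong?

Farida: Hiring

From (9): Mika ∉ Hiring.
(3): Beck matches Mika: Beck ∉ Hiring.
Suppose Farida ∈ Ops: no assignment then satisfies all the clues, so Farida ∉ Ops.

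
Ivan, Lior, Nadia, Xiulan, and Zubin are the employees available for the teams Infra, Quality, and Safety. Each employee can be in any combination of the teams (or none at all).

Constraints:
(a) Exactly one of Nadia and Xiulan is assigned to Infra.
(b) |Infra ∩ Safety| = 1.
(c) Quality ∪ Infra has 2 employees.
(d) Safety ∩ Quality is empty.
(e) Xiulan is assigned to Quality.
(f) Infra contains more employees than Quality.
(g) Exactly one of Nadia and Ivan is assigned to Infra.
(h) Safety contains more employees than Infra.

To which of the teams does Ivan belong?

Ivan: Infra, Safety

From (e): Xiulan ∈ Quality.
(d) (disjoint): Xiulan ∉ Safety.
Suppose Ivan ∉ Infra: no assignment then satisfies all the clues, so Ivan ∈ Infra.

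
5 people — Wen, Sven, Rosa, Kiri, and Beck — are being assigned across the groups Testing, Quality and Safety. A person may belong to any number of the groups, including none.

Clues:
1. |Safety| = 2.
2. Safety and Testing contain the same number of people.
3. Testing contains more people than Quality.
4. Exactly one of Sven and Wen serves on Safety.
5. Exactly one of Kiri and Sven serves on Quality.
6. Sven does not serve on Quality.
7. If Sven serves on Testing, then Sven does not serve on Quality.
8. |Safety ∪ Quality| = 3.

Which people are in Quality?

Quality = {Kiri}

From (6): Sven ∉ Quality.
(5) (exactly one): Kiri ∈ Quality.
Suppose Wen ∈ Quality: no assignment then satisfies all the clues, so Wen ∉ Quality.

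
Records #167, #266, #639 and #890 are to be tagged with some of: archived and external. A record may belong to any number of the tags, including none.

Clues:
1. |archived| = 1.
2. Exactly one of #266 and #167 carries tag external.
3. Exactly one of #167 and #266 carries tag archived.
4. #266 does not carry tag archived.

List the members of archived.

From (4): #266 ∉ archived.
(3) (exactly one): #167 ∈ archived.
(1): archived already has 1, so the rest are out.

archived = {#167}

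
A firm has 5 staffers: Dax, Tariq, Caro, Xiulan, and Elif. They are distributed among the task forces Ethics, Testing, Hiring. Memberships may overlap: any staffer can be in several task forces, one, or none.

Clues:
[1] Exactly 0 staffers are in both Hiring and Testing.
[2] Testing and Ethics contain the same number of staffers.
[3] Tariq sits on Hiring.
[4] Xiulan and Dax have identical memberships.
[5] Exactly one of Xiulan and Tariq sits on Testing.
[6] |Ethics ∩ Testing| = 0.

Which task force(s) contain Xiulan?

Xiulan: Testing

From (3): Tariq ∈ Hiring.
Suppose Xiulan ∈ Ethics: no assignment then satisfies all the clues, so Xiulan ∉ Ethics.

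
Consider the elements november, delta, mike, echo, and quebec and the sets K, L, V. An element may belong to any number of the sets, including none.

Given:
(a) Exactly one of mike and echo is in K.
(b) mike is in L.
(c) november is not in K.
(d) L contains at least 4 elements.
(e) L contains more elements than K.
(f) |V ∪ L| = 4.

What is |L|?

4

From (b): mike ∈ L.
From (c): november ∉ K.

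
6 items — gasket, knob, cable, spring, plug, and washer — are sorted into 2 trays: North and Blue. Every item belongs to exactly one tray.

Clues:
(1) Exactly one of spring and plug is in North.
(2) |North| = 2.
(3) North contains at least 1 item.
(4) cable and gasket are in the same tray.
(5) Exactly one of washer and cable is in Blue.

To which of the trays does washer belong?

washer: North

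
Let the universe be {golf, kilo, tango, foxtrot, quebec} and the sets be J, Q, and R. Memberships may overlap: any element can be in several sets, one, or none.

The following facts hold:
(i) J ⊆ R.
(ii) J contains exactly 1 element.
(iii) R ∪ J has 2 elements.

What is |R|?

2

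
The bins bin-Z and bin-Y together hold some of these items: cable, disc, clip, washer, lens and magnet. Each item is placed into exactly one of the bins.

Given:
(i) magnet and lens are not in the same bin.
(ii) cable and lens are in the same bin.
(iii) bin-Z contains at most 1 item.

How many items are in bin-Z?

1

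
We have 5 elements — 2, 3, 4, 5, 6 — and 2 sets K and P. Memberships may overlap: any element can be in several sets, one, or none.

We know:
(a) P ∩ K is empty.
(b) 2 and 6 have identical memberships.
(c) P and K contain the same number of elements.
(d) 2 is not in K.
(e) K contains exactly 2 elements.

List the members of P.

P = {2, 6}

From (d): 2 ∉ K.
(b): 6 matches 2: 6 ∉ K.
Suppose 2 ∉ P: no assignment then satisfies all the clues, so 2 ∈ P.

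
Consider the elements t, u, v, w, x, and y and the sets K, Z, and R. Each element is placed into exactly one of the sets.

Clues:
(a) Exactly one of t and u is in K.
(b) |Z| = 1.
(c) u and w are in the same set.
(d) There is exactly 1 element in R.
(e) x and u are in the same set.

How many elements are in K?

4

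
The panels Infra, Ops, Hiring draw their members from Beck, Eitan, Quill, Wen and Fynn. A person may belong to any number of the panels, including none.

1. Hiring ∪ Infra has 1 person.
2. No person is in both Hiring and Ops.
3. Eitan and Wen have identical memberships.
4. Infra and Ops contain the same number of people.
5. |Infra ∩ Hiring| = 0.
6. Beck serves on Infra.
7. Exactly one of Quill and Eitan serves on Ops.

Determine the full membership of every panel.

Infra = {Beck}; Ops = {Quill}; Hiring = {}

From (6): Beck ∈ Infra.
Suppose Beck ∈ Ops: no assignment then satisfies all the clues, so Beck ∉ Ops.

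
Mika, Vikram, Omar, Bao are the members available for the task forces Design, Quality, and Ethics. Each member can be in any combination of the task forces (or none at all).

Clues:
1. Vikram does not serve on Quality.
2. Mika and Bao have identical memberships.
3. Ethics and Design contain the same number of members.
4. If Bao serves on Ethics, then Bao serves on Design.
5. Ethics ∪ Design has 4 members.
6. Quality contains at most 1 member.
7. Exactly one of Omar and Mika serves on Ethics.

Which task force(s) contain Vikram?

Vikram: Ethics

From (1): Vikram ∉ Quality.
Suppose Vikram ∈ Design: no assignment then satisfies all the clues, so Vikram ∉ Design.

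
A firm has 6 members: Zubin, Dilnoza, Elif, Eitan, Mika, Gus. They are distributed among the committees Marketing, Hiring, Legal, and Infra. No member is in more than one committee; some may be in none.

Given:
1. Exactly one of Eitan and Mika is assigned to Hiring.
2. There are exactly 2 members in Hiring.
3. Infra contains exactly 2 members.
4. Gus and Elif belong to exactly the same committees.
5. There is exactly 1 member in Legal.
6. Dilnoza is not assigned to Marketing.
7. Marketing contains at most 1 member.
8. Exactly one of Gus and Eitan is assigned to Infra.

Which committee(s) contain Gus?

Gus: Infra

From (6): Dilnoza ∉ Marketing.
Suppose Gus ∈ Marketing: no assignment then satisfies all the clues, so Gus ∉ Marketing.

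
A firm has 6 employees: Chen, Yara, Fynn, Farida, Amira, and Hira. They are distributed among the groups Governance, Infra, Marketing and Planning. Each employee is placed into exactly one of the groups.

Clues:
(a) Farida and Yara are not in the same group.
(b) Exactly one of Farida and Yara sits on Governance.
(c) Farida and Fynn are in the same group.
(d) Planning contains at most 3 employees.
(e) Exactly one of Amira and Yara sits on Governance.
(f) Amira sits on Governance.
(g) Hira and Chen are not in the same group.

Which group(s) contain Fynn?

Fynn: Governance

From (f): Amira ∈ Governance.
(e) (exactly one): Yara ∉ Governance.
(b) (exactly one): Farida ∈ Governance.
(c): Fynn matches Farida: Fynn ∈ Governance.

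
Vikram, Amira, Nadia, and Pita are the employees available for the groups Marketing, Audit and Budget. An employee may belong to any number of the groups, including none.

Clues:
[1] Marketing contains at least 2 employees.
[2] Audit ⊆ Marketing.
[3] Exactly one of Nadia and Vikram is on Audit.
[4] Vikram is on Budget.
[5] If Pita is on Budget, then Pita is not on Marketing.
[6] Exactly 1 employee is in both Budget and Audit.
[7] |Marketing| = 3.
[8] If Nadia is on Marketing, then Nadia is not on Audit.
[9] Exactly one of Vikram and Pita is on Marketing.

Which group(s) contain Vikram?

Vikram: Audit, Budget, Marketing

From (4): Vikram ∈ Budget.
Suppose Vikram ∉ Marketing: no assignment then satisfies all the clues, so Vikram ∈ Marketing.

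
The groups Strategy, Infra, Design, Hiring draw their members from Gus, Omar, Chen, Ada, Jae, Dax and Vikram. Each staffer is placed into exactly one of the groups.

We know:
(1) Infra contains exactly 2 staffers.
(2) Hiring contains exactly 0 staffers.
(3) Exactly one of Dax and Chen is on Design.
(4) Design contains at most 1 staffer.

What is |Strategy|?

4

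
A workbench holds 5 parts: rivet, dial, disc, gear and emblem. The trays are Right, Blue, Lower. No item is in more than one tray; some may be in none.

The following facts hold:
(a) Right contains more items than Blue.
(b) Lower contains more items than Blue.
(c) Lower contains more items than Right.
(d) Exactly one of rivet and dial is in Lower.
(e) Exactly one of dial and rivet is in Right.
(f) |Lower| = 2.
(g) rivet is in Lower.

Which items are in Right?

Right = {dial}

From (g): rivet ∈ Lower.
(d) (exactly one): dial ∉ Lower.
(e) (exactly one): dial ∈ Right.
Suppose disc ∈ Right: no assignment then satisfies all the clues, so disc ∉ Right.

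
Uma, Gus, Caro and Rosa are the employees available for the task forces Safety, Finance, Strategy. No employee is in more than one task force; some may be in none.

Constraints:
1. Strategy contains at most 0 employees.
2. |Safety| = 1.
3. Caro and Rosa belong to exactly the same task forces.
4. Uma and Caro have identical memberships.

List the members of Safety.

Safety = {Gus}

(1): Strategy already has 0, so the rest are out.
Suppose Uma ∈ Safety: no assignment then satisfies all the clues, so Uma ∉ Safety.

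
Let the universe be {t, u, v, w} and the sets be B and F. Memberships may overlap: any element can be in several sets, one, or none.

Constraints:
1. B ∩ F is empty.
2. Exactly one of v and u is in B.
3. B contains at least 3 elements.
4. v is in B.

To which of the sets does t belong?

t: B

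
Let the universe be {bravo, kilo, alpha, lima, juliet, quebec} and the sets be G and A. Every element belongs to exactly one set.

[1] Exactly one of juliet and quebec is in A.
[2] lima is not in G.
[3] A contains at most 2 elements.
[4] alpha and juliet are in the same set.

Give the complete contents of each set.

From (2): lima ∉ G.
Only one set left: lima ∈ A.
Suppose bravo ∉ G: no assignment then satisfies all the clues, so bravo ∈ G.

G = {alpha, bravo, juliet, kilo}; A = {lima, quebec}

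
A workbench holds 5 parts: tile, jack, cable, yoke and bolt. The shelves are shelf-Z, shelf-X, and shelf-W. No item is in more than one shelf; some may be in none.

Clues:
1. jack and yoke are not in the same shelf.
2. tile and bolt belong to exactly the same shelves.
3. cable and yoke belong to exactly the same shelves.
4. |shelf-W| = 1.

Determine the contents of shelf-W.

shelf-W = {jack}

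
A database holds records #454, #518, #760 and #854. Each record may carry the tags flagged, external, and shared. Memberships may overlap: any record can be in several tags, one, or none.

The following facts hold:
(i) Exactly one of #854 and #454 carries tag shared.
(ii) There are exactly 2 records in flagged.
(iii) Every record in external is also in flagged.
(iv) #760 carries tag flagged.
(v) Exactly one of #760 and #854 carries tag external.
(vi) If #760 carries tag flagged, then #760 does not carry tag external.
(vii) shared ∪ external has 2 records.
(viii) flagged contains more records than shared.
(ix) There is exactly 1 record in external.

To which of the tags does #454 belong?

#454: shared

From (iv): #760 ∈ flagged.
(vi): #760 ∉ external.
(v) (exactly one): #854 ∈ external.
(ix): external already has 1, so the rest are out.
(iii) with #854 ∈ external: #854 ∈ flagged.
(ii): flagged already has 2, so the rest are out.
Suppose #454 ∉ shared: no assignment then satisfies all the clues, so #454 ∈ shared.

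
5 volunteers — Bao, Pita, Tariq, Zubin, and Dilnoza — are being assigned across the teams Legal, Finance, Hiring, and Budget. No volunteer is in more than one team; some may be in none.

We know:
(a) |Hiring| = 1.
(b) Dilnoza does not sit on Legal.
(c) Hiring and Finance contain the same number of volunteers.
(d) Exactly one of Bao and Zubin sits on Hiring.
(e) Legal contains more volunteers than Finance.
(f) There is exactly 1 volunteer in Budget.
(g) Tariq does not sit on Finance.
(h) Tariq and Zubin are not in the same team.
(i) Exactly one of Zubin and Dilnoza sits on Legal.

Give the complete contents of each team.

Legal = {Pita, Zubin}; Finance = {Dilnoza}; Hiring = {Bao}; Budget = {Tariq}

From (b): Dilnoza ∉ Legal.
From (g): Tariq ∉ Finance.
(i) (exactly one): Zubin ∈ Legal.
(d) (exactly one): Bao ∈ Hiring.
(h): Tariq ∉ Legal.
(a): Hiring already has 1, so the rest are out.
Suppose Pita ∉ Legal: no assignment then satisfies all the clues, so Pita ∈ Legal.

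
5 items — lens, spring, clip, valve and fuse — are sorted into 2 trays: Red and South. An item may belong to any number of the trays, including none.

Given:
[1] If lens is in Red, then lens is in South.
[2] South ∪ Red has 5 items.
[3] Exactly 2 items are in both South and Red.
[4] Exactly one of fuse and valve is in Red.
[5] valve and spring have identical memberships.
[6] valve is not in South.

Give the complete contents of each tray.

Red = {clip, lens, spring, valve}; South = {clip, fuse, lens}

From (6): valve ∉ South.
(5): spring matches valve: spring ∉ South.
Suppose lens ∉ Red: no assignment then satisfies all the clues, so lens ∈ Red.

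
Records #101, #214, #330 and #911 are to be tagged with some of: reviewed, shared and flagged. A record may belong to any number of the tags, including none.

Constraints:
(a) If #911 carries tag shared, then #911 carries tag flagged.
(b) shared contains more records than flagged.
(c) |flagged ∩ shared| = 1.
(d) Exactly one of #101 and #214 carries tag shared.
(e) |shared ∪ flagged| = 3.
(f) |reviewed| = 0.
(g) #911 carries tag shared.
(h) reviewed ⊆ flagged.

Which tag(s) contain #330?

#330: shared

From (g): #911 ∈ shared.
(a): #911 ∈ flagged.
(f): reviewed already has 0, so the rest are out.
Suppose #330 ∉ shared: no assignment then satisfies all the clues, so #330 ∈ shared.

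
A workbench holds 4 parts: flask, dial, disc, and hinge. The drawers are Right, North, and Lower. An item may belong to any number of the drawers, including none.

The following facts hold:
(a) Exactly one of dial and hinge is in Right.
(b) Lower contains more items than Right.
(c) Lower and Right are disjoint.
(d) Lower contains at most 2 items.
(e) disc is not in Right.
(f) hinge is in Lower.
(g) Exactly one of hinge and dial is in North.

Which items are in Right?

Right = {dial}

From (e): disc ∉ Right.
From (f): hinge ∈ Lower.
(c) (disjoint): hinge ∉ Right.
(a) (exactly one): dial ∈ Right.
(c) (disjoint): dial ∉ Lower.
Suppose flask ∈ Right: no assignment then satisfies all the clues, so flask ∉ Right.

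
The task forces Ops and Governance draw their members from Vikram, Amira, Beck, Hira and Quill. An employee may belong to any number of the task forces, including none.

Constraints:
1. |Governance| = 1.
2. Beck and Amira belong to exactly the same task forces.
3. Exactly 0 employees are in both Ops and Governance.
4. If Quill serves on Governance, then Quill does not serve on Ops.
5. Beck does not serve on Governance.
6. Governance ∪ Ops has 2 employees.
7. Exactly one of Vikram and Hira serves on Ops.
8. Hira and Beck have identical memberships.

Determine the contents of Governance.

Governance = {Quill}

From (5): Beck ∉ Governance.
(2): Amira matches Beck: Amira ∉ Governance.
(8): Hira matches Beck: Hira ∉ Governance.
Suppose Vikram ∈ Governance: no assignment then satisfies all the clues, so Vikram ∉ Governance.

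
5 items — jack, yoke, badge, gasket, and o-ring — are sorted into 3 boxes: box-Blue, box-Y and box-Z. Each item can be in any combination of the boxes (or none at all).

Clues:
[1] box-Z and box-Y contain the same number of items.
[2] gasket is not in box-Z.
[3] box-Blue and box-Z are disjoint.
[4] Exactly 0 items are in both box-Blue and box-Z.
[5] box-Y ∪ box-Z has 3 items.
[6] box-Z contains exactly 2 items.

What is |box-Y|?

2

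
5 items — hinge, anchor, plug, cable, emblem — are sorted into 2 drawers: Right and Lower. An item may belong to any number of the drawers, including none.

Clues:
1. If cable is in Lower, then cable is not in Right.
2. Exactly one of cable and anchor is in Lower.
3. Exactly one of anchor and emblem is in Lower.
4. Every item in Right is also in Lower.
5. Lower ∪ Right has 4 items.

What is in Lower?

Lower = {cable, emblem, hinge, plug}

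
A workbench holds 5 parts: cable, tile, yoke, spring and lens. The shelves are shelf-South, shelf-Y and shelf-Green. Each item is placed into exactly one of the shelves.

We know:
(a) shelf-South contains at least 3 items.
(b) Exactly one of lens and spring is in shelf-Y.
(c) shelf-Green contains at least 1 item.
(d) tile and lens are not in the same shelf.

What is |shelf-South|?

3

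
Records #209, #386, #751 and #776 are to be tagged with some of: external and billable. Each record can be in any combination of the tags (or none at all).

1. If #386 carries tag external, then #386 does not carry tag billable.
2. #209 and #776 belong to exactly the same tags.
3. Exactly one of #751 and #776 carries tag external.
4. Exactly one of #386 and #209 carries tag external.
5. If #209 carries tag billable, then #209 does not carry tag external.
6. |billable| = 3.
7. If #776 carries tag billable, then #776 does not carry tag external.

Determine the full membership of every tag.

external = {#386, #751}; billable = {#209, #751, #776}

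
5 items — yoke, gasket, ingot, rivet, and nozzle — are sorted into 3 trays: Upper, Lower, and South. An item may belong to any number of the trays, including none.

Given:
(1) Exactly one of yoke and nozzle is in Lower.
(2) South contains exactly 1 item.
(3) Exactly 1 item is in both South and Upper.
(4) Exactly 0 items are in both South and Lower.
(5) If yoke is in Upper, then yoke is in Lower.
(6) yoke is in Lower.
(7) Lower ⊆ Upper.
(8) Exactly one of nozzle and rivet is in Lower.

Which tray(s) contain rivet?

rivet: Lower, Upper

From (6): yoke ∈ Lower.
(1) (exactly one): nozzle ∉ Lower.
(7) with yoke ∈ Lower: yoke ∈ Upper.
(8) (exactly one): rivet ∈ Lower.
(7) with rivet ∈ Lower: rivet ∈ Upper.
Suppose rivet ∈ South: no assignment then satisfies all the clues, so rivet ∉ South.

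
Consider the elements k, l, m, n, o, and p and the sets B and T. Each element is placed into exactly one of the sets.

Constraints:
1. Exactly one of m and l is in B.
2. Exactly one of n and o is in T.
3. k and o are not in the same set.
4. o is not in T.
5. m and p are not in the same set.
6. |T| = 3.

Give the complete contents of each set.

From (4): o ∉ T.
(2) (exactly one): n ∈ T.
Only one set left: o ∈ B.
(3): k ∉ B.
Only one set left: k ∈ T.
Suppose l ∉ B: no assignment then satisfies all the clues, so l ∈ B.

B = {l, o, p}; T = {k, m, n}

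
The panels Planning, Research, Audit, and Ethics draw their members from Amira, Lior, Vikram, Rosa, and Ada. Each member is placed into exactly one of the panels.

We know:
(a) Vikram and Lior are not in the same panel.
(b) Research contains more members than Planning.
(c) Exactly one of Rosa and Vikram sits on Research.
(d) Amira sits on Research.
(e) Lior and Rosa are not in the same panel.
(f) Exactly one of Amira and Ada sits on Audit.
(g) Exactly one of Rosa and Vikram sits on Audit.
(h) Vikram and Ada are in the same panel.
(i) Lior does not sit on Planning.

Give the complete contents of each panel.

Planning = {}; Research = {Amira, Rosa}; Audit = {Ada, Vikram}; Ethics = {Lior}

From (d): Amira ∈ Research.
From (i): Lior ∉ Planning.
(f) (exactly one): Ada ∈ Audit.
(h): Vikram matches Ada: Vikram ∉ Planning.
(h): Vikram matches Ada: Vikram ∉ Research.
(h): Vikram matches Ada: Vikram ∈ Audit.
(a): Lior ∉ Audit.
(c) (exactly one): Rosa ∈ Research.
(e): Lior ∉ Research.
Only one panel left: Lior ∈ Ethics.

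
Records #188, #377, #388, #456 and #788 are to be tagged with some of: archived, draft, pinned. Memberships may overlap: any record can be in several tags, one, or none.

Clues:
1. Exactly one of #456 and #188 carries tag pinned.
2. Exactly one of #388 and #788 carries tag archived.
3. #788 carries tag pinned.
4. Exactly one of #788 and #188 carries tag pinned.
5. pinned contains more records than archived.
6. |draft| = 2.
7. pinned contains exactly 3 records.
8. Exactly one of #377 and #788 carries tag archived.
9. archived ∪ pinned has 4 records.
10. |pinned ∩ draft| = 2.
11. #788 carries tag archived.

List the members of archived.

archived = {#188, #788}

From (3): #788 ∈ pinned.
From (11): #788 ∈ archived.
(2) (exactly one): #388 ∉ archived.
(4) (exactly one): #188 ∉ pinned.
(8) (exactly one): #377 ∉ archived.
(1) (exactly one): #456 ∈ pinned.
Suppose #188 ∉ archived: no assignment then satisfies all the clues, so #188 ∈ archived.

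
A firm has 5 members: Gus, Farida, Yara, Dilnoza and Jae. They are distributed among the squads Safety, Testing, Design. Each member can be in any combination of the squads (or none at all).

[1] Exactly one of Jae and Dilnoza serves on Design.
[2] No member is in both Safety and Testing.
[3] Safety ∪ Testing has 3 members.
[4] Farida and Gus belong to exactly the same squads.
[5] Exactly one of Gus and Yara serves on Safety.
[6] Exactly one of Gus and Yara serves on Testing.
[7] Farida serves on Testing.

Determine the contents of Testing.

Testing = {Farida, Gus}

From (7): Farida ∈ Testing.
(2) (disjoint): Farida ∉ Safety.
(4): Gus matches Farida: Gus ∉ Safety.
(4): Gus matches Farida: Gus ∈ Testing.
(5) (exactly one): Yara ∈ Safety.
(6) (exactly one): Yara ∉ Testing.
Suppose Dilnoza ∈ Testing: no assignment then satisfies all the clues, so Dilnoza ∉ Testing.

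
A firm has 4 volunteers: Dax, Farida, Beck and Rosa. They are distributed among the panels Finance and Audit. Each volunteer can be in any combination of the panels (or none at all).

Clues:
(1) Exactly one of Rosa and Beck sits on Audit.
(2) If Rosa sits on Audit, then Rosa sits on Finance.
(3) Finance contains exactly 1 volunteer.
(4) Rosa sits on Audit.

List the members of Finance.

Finance = {Rosa}

From (4): Rosa ∈ Audit.
(1) (exactly one): Beck ∉ Audit.
(2): Rosa ∈ Finance.
(3): Finance already has 1, so the rest are out.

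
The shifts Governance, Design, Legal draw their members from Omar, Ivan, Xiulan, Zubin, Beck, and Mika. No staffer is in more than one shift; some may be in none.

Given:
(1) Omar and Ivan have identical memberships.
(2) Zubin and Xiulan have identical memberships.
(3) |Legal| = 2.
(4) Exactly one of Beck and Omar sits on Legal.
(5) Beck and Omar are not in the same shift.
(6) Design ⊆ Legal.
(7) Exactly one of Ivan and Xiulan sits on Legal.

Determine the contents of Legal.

Legal = {Ivan, Omar}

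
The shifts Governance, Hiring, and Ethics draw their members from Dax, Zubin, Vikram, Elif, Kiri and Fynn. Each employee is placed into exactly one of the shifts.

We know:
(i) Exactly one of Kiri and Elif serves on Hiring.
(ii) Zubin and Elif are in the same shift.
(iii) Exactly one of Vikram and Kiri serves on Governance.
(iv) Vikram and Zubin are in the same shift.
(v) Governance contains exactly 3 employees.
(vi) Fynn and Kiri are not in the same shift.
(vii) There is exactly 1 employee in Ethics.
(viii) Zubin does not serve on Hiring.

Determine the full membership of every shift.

From (viii): Zubin ∉ Hiring.
(ii): Elif matches Zubin: Elif ∉ Hiring.
(iv): Vikram matches Zubin: Vikram ∉ Hiring.
(i) (exactly one): Kiri ∈ Hiring.
(iii) (exactly one): Vikram ∈ Governance.
(iv): Zubin matches Vikram: Zubin ∈ Governance.
(vi): Fynn ∉ Hiring.
(ii): Elif matches Zubin: Elif ∈ Governance.
(v): Governance already has 3, so the rest are out.
Only one shift left: Fynn ∈ Ethics.
(vii): Ethics already has 1, so the rest are out.
Only one shift left: Dax ∈ Hiring.

Governance = {Elif, Vikram, Zubin}; Hiring = {Dax, Kiri}; Ethics = {Fynn}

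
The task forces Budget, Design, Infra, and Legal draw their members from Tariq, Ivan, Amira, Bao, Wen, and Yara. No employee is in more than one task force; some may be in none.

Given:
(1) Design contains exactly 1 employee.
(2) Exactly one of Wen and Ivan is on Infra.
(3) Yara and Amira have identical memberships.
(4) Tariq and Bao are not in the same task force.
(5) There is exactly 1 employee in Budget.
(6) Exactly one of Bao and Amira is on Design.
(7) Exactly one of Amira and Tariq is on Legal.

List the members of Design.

Design = {Bao}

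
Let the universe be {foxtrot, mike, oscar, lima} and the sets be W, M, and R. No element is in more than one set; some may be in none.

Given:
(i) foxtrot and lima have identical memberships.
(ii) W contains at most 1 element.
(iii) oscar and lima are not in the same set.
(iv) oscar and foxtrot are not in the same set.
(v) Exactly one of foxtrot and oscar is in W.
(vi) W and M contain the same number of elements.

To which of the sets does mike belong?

mike: M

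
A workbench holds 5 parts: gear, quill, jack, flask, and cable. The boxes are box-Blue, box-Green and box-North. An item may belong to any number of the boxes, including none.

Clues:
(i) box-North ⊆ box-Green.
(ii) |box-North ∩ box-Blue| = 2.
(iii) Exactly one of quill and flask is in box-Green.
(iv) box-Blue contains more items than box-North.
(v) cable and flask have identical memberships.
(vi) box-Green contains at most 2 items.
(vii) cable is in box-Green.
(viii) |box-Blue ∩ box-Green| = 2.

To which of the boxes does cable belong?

cable: box-Blue, box-Green, box-North

From (vii): cable ∈ box-Green.
(v): flask matches cable: flask ∈ box-Green.
(vi): box-Green already has 2, so the rest are out.
(i) contrapositive: gear ∉ box-North.
(i) contrapositive: quill ∉ box-North.
(i) contrapositive: jack ∉ box-North.
Suppose cable ∉ box-Blue: no assignment then satisfies all the clues, so cable ∈ box-Blue.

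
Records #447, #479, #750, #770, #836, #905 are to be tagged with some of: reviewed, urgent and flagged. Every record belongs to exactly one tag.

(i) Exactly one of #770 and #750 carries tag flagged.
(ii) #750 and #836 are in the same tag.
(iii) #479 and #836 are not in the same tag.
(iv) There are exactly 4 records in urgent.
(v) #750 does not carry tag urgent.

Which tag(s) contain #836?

#836: flagged

From (v): #750 ∉ urgent.
(ii): #836 matches #750: #836 ∉ urgent.
(iv): only 4 candidates remain for urgent, so all are in.
(i) (exactly one): #750 ∈ flagged.
(ii): #836 matches #750: #836 ∉ reviewed.
(ii): #836 matches #750: #836 ∈ flagged.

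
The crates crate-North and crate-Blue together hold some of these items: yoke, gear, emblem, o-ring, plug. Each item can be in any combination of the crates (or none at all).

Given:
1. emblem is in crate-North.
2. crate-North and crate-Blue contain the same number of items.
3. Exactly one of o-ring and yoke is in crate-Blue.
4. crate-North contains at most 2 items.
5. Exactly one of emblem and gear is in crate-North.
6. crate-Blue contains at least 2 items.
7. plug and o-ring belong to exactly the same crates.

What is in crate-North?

crate-North = {emblem, yoke}

From (1): emblem ∈ crate-North.
(5) (exactly one): gear ∉ crate-North.
Suppose yoke ∉ crate-North: no assignment then satisfies all the clues, so yoke ∈ crate-North.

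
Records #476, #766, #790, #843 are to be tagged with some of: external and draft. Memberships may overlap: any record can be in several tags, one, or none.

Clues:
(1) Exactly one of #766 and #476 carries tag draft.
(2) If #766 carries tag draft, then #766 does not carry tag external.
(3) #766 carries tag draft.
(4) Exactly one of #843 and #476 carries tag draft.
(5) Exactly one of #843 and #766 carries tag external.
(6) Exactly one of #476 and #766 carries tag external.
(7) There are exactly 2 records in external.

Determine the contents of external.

external = {#476, #843}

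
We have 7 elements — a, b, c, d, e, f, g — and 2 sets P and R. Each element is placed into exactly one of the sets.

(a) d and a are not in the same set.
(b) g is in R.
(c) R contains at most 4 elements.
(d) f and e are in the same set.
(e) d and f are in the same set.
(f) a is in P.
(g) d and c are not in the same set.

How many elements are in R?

From (b): g ∈ R.
From (f): a ∈ P.
(a): d ∉ P.
(e): f matches d: f ∉ P.
Only one set left: d ∈ R.
Only one set left: f ∈ R.
(d): e matches f: e ∉ P.
(d): e matches f: e ∈ R.
(g): c ∉ R.
Only one set left: c ∈ P.
(c): R already has 4, so the rest are out.
Only one set left: b ∈ P.

4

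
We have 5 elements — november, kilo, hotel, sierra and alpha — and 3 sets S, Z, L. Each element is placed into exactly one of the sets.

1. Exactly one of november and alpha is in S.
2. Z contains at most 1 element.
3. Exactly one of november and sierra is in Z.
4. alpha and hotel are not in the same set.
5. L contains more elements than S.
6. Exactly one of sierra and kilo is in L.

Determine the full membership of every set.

S = {alpha}; Z = {sierra}; L = {hotel, kilo, november}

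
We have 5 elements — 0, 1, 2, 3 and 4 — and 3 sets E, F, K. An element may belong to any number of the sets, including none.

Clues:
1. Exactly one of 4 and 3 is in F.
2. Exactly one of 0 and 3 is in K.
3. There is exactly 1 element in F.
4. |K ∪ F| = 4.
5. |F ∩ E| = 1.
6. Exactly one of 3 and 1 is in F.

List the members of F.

F = {3}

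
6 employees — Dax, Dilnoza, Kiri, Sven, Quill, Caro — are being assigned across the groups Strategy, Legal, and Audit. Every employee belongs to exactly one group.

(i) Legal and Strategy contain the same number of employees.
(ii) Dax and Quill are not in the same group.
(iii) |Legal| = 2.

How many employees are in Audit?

2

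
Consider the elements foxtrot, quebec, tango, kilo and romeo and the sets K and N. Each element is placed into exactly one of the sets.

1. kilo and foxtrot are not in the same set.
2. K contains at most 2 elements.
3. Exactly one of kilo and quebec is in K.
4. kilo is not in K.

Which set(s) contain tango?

tango: N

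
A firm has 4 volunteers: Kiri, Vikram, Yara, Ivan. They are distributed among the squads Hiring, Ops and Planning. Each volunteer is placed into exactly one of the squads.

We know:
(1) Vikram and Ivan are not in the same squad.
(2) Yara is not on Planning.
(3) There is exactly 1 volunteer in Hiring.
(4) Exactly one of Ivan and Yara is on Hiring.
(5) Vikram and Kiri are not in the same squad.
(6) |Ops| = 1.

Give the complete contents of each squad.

Hiring = {Yara}; Ops = {Vikram}; Planning = {Ivan, Kiri}

From (2): Yara ∉ Planning.
Suppose Kiri ∈ Hiring: no assignment then satisfies all the clues, so Kiri ∉ Hiring.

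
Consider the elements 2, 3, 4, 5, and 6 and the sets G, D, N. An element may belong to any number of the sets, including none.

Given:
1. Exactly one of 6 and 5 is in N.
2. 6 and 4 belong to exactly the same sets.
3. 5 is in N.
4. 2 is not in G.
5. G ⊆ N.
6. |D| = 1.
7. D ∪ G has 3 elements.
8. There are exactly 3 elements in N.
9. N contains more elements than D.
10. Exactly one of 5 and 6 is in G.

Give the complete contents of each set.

G = {3, 5}; D = {2}; N = {2, 3, 5}

From (3): 5 ∈ N.
From (4): 2 ∉ G.
(1) (exactly one): 6 ∉ N.
(2): 4 matches 6: 4 ∉ N.
(5) contrapositive: 4 ∉ G.
(5) contrapositive: 6 ∉ G.
(8): only 3 candidates remain for N, so all are in.
(10) (exactly one): 5 ∈ G.
Suppose 2 ∉ D: no assignment then satisfies all the clues, so 2 ∈ D.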